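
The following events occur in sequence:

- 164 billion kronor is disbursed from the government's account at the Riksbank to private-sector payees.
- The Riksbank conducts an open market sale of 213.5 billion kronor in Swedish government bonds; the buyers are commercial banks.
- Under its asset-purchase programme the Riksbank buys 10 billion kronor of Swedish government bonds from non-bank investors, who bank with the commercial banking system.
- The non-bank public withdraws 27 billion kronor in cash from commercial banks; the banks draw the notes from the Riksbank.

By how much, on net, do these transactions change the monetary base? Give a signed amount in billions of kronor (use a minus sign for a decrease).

-39.5 billion

Riksbank balance sheet:
  Assets:      Securities −203.5B
  Liabilities: Bank reserves −66.5B, Currency in circulation +27B, Government deposits −164B
Monetary base = currency + reserves: +27B + (−66.5B) = -39.5 billion.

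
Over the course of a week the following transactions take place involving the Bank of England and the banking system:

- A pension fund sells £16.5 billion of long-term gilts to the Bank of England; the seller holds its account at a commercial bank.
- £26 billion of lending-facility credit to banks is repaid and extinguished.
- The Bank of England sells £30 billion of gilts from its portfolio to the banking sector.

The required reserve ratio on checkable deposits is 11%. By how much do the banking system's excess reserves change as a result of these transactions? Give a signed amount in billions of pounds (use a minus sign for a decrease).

-£41.315 billion

Asset purchase (from non-banks) £16.5 billion: reserves +£16.5B, deposits +£16.5B.
Discount-window repayment £26 billion: reserves −£26B, deposits 0.
OMO sale (to banks) £30 billion: reserves −£30B, deposits 0.
Totals: Δreserves = −£39.5B, Δdeposits = +£16.5B.
Δrequired reserves = 11% × +£16.5B = +£1.815B.
Δexcess reserves = Δreserves − Δrequired = −£39.5B − (+£1.815B) = -£41.315 billion.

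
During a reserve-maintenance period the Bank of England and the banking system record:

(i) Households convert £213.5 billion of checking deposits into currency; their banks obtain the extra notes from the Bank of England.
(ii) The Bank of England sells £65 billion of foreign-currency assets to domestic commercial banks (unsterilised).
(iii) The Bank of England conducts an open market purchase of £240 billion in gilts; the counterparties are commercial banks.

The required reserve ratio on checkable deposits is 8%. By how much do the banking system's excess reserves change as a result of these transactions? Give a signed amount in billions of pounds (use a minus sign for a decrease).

Currency withdrawal £213.5 billion: reserves −£213.5B, deposits −£213.5B.
FX sale £65 billion: reserves −£65B, deposits 0.
OMO purchase (from banks) £240 billion: reserves +£240B, deposits 0.
Totals: Δreserves = −£38.5B, Δdeposits = −£213.5B.
Δrequired reserves = 8% × −£213.5B = −£17.08B.
Δexcess reserves = Δreserves − Δrequired = −£38.5B − (−£17.08B) = -£21.42 billion.

-£21.42 billion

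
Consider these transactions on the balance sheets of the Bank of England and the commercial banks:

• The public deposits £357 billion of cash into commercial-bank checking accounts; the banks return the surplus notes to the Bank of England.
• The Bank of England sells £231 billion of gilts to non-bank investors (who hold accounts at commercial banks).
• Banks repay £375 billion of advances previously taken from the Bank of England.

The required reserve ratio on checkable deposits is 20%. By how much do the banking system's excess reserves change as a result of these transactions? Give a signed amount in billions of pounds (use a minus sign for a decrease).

Currency deposit £357 billion: reserves +£357B, deposits +£357B.
Asset sale (to non-banks) £231 billion: reserves −£231B, deposits −£231B.
Discount-window repayment £375 billion: reserves −£375B, deposits 0.
Totals: Δreserves = −£249B, Δdeposits = +£126B.
Δrequired reserves = 20% × +£126B = +£25.2B.
Δexcess reserves = Δreserves − Δrequired = −£249B − (+£25.2B) = -£274.2 billion.

-£274.2 billion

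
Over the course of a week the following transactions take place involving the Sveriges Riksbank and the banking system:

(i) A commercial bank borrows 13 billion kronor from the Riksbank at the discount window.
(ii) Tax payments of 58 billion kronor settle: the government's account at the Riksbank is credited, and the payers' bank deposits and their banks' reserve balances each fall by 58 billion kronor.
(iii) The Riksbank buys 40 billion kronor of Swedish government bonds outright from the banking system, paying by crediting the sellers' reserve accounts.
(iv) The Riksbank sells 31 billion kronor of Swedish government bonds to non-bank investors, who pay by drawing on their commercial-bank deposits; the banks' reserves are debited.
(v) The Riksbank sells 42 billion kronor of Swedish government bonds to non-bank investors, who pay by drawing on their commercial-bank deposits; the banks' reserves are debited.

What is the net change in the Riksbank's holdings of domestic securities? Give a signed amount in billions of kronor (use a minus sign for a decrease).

Discount-window loan 13 billion kronor: the Riksbank's securities portfolio is untouched → 0.
Government account inflow 58 billion kronor: the Riksbank's securities portfolio is untouched → 0.
OMO purchase (from banks) 40 billion kronor: securities added to the Riksbank's portfolio → +40B.
Asset sale (to non-banks) 31 billion kronor: securities removed from the Riksbank's portfolio → −31B.
Asset sale (to non-banks) 42 billion kronor: securities removed from the Riksbank's portfolio → −42B.
Net: 0 + 0 + 40 − 31 − 42 = -33 billion.

-33 billion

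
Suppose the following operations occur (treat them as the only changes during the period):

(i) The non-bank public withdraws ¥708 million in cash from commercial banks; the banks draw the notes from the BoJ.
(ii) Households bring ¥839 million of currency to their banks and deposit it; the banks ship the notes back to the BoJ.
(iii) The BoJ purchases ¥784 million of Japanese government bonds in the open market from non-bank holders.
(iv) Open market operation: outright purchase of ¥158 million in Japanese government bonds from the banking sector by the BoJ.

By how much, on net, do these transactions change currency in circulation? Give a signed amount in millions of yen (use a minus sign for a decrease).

-¥131 million

Currency withdrawal ¥708 million: notes leave the central bank → +¥708M.
Currency deposit ¥839 million: notes return to the central bank → −¥839M.
Asset purchase (from non-banks) ¥784 million: no currency enters or leaves circulation → 0.
OMO purchase (from banks) ¥158 million: no currency enters or leaves circulation → 0.
Net: 708 − 839 + 0 + 0 = -¥131 million.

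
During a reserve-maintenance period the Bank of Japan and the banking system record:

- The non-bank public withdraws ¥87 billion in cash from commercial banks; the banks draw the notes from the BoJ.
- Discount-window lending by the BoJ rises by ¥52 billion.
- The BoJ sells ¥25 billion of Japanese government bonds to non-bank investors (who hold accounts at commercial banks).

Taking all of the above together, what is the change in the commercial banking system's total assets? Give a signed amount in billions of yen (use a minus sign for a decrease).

Currency withdrawal ¥87 billion: bank balance sheets shrink → −¥87B.
Discount-window loan ¥52 billion: bank balance sheets expand → +¥52B.
Asset sale (to non-banks) ¥25 billion: bank balance sheets shrink → −¥25B.
Net: −87 + 52 − 25 = -¥60 billion.

-¥60 billion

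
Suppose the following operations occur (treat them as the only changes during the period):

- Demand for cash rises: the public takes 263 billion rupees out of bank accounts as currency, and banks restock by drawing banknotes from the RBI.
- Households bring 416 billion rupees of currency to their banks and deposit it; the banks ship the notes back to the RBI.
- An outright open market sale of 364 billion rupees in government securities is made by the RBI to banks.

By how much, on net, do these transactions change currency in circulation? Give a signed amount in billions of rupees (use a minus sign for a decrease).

-153 billion

RBI balance sheet:
  Assets:      Securities −364B
  Liabilities: Bank reserves −211B, Currency in circulation −153B
So the change in currency in circulation is -153 billion.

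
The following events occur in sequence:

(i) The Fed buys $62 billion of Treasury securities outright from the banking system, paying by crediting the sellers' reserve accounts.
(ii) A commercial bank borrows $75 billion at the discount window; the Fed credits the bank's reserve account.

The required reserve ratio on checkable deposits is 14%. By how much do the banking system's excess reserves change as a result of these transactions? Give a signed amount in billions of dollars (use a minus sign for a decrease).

+$137 billion

OMO purchase (from banks) $62 billion: reserves +$62B, deposits 0.
Discount-window loan $75 billion: reserves +$75B, deposits 0.
Totals: Δreserves = +$137B, Δdeposits = 0.
Δrequired reserves = 14% × 0 = 0.
Δexcess reserves = Δreserves − Δrequired = +$137B − (0) = +$137 billion.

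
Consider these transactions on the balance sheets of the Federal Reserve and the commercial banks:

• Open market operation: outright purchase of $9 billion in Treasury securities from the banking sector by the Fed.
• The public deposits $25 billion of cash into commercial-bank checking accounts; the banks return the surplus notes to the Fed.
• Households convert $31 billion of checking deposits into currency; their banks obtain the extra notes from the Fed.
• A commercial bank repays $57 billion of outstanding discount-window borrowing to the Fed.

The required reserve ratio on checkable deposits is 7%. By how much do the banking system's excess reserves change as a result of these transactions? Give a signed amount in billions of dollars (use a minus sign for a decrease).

OMO purchase (from banks) $9 billion: reserves +$9B, deposits 0.
Currency deposit $25 billion: reserves +$25B, deposits +$25B.
Currency withdrawal $31 billion: reserves −$31B, deposits −$31B.
Discount-window repayment $57 billion: reserves −$57B, deposits 0.
Totals: Δreserves = −$54B, Δdeposits = −$6B.
Δrequired reserves = 7% × −$6B = −$0.42B.
Δexcess reserves = Δreserves − Δrequired = −$54B − (−$0.42B) = -$53.58 billion.

-$53.58 billion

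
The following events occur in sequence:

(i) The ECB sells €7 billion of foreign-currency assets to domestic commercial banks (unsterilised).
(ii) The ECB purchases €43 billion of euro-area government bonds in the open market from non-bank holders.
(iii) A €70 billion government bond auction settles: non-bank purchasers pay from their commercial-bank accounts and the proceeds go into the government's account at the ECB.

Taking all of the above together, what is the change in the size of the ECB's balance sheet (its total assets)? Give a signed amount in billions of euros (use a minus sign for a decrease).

+€36 billion

ECB balance sheet:
  Assets:      Securities +€43B, Foreign assets −€7B
  Liabilities: Bank reserves −€34B, Government deposits +€70B
Change in total ECB assets = +€36 billion.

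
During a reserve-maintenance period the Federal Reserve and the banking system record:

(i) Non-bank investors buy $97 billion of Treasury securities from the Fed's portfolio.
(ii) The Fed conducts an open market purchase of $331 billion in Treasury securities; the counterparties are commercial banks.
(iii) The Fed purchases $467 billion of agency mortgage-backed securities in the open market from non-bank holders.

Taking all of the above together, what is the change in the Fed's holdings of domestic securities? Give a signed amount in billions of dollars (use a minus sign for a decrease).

Asset sale (to non-banks) $97 billion: securities removed from the Fed's portfolio → −$97B.
OMO purchase (from banks) $331 billion: securities added to the Fed's portfolio → +$331B.
Asset purchase (from non-banks) $467 billion: securities added to the Fed's portfolio → +$467B.
Net: −97 + 331 + 467 = +$701 billion.

+$701 billion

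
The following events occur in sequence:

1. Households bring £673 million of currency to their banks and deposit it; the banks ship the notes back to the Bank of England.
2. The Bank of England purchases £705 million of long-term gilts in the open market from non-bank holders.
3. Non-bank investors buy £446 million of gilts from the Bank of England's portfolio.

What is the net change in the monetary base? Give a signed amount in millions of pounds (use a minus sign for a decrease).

Bank of England balance sheet:
  Assets:      Securities +£259M
  Liabilities: Bank reserves +£932M, Currency in circulation −£673M
Commercial banking system:
  Assets:      Reserves at CB +£932M
  Liabilities: Checkable deposits +£932M
Monetary base = currency + reserves: −£673M + (+£932M) = +£259 million.

+£259 million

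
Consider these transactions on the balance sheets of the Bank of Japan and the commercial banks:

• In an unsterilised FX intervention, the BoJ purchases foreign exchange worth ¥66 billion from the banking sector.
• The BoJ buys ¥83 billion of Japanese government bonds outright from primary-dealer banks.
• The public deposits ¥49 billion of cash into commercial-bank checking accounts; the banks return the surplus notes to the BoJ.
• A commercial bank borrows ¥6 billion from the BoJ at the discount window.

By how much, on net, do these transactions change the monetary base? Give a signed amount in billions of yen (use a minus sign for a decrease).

+¥155 billion

FX purchase ¥66 billion: BoJ balance sheet expands → +¥66B.
OMO purchase (from banks) ¥83 billion: BoJ balance sheet expands → +¥83B.
Currency deposit ¥49 billion: just a shift between currency and reserves — both are base money → 0.
Discount-window loan ¥6 billion: BoJ balance sheet expands → +¥6B.
Net: 66 + 83 + 0 + 6 = +¥155 billion.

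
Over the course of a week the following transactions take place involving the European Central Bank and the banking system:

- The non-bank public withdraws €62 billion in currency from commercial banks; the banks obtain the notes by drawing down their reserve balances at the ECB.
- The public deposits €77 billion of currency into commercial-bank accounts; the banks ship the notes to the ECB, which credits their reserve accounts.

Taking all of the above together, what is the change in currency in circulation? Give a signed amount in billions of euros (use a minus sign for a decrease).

Currency withdrawal €62 billion: notes leave the central bank → +€62B.
Currency deposit €77 billion: notes return to the central bank → −€77B.
Net: 62 − 77 = -€15 billion.

-€15 billion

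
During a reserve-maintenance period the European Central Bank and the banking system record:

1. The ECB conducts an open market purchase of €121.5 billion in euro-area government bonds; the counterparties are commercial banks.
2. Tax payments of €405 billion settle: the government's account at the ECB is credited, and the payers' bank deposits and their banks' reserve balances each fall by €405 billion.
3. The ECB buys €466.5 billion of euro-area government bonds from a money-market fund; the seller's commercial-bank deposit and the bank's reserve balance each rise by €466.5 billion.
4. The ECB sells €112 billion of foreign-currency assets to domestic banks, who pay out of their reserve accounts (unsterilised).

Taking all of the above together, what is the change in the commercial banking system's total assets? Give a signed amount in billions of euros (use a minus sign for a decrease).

ECB balance sheet:
  Assets:      Securities +€588B, Foreign assets −€112B
  Liabilities: Bank reserves +€71B, Government deposits +€405B
Commercial banking system:
  Assets:      Reserves at CB +€71B, Securities −€121.5B, Foreign assets +€112B
  Liabilities: Checkable deposits +€61.5B
Change in total bank assets = +€61.5 billion.

+€61.5 billion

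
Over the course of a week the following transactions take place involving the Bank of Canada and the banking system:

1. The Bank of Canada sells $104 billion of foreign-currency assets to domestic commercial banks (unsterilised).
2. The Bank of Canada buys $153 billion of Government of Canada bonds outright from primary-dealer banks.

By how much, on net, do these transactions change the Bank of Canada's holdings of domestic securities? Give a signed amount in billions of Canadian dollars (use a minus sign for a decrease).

+$153 billion

FX sale $104 billion: the Bank of Canada's securities portfolio is untouched → 0.
OMO purchase (from banks) $153 billion: securities added to the Bank of Canada's portfolio → +$153B.
Net: 0 + 153 = +$153 billion.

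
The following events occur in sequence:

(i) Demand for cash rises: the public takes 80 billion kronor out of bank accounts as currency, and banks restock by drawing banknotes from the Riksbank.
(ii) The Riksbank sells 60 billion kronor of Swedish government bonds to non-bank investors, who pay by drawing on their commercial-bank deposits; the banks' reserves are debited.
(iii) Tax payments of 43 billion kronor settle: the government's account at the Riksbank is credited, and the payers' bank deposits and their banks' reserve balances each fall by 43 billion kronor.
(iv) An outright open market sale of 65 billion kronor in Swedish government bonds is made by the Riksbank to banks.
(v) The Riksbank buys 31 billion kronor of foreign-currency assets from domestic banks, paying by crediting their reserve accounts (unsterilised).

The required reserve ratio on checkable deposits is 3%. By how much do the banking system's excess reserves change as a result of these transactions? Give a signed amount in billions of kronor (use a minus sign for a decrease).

Currency withdrawal 80 billion kronor: reserves −80B, deposits −80B.
Asset sale (to non-banks) 60 billion kronor: reserves −60B, deposits −60B.
Government account inflow 43 billion kronor: reserves −43B, deposits −43B.
OMO sale (to banks) 65 billion kronor: reserves −65B, deposits 0.
FX purchase 31 billion kronor: reserves +31B, deposits 0.
Totals: Δreserves = −217B, Δdeposits = −183B.
Δrequired reserves = 3% × −183B = −5.49B.
Δexcess reserves = Δreserves − Δrequired = −217B − (−5.49B) = -211.51 billion.

-211.51 billion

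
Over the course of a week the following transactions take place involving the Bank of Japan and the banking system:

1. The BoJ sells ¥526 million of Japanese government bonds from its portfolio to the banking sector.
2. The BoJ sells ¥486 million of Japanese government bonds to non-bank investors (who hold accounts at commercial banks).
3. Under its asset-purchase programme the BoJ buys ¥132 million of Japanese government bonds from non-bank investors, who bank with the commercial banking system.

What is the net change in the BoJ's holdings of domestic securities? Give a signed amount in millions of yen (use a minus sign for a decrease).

OMO sale (to banks) ¥526 million: securities removed from the BoJ's portfolio → −¥526M.
Asset sale (to non-banks) ¥486 million: securities removed from the BoJ's portfolio → −¥486M.
Asset purchase (from non-banks) ¥132 million: securities added to the BoJ's portfolio → +¥132M.
Net: −526 − 486 + 132 = -¥880 million.

-¥880 million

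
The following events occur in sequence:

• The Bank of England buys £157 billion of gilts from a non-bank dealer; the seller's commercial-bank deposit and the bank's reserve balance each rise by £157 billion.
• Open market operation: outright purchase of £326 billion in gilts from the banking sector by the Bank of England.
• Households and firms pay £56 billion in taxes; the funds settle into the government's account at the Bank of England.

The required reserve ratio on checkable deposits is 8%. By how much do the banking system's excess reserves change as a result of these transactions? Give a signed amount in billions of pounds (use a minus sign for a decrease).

Asset purchase (from non-banks) £157 billion: reserves +£157B, deposits +£157B.
OMO purchase (from banks) £326 billion: reserves +£326B, deposits 0.
Government account inflow £56 billion: reserves −£56B, deposits −£56B.
Totals: Δreserves = +£427B, Δdeposits = +£101B.
Δrequired reserves = 8% × +£101B = +£8.08B.
Δexcess reserves = Δreserves − Δrequired = +£427B − (+£8.08B) = +£418.92 billion.

+£418.92 billion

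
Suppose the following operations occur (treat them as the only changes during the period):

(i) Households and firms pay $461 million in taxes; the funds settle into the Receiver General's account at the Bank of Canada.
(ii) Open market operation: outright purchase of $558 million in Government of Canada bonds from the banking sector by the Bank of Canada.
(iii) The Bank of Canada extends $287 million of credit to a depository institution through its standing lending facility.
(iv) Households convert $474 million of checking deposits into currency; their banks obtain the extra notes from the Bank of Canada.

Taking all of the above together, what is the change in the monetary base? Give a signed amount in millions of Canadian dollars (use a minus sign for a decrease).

+$384 million

Government account inflow $461 million: reserves shift to a non-base liability → −$461M.
OMO purchase (from banks) $558 million: Bank of Canada balance sheet expands → +$558M.
Discount-window loan $287 million: Bank of Canada balance sheet expands → +$287M.
Currency withdrawal $474 million: just a shift between currency and reserves — both are base money → 0.
Net: −461 + 558 + 287 + 0 = +$384 million.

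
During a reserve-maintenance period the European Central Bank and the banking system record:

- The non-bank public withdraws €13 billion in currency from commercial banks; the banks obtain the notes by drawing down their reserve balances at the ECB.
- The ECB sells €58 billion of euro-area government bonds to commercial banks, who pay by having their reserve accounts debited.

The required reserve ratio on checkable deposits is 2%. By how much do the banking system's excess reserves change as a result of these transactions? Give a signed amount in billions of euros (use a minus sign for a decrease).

-€70.74 billion

Currency withdrawal €13 billion: reserves −€13B, deposits −€13B.
OMO sale (to banks) €58 billion: reserves −€58B, deposits 0.
Totals: Δreserves = −€71B, Δdeposits = −€13B.
Δrequired reserves = 2% × −€13B = −€0.26B.
Δexcess reserves = Δreserves − Δrequired = −€71B − (−€0.26B) = -€70.74 billion.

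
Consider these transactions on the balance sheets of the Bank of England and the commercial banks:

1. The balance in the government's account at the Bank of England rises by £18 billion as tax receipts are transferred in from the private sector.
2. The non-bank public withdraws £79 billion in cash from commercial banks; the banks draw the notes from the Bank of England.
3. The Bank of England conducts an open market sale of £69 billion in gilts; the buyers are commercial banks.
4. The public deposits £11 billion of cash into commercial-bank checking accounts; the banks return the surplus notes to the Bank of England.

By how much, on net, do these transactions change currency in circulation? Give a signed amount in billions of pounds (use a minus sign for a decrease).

Government account inflow £18 billion: no currency enters or leaves circulation → 0.
Currency withdrawal £79 billion: notes leave the central bank → +£79B.
OMO sale (to banks) £69 billion: no currency enters or leaves circulation → 0.
Currency deposit £11 billion: notes return to the central bank → −£11B.
Net: 0 + 79 + 0 − 11 = +£68 billion.

+£68 billion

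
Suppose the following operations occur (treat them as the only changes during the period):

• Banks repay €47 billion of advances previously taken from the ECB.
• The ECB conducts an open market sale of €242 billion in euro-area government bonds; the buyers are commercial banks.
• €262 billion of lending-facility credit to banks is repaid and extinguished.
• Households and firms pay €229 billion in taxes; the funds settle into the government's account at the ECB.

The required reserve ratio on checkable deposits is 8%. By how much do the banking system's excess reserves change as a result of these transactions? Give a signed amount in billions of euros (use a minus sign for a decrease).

-€761.68 billion

Discount-window repayment €47 billion: reserves −€47B, deposits 0.
OMO sale (to banks) €242 billion: reserves −€242B, deposits 0.
Discount-window repayment €262 billion: reserves −€262B, deposits 0.
Government account inflow €229 billion: reserves −€229B, deposits −€229B.
Totals: Δreserves = −€780B, Δdeposits = −€229B.
Δrequired reserves = 8% × −€229B = −€18.32B.
Δexcess reserves = Δreserves − Δrequired = −€780B − (−€18.32B) = -€761.68 billion.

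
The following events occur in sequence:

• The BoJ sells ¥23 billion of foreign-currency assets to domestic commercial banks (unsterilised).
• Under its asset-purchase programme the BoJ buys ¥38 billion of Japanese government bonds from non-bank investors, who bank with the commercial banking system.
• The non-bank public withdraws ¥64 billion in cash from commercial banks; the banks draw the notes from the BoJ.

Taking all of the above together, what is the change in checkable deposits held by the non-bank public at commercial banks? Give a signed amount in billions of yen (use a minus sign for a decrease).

FX sale ¥23 billion: the counterparty is a bank, so public deposits are unchanged → 0.
Asset purchase (from non-banks) ¥38 billion: non-bank counterparties' bank balances rise → +¥38B.
Currency withdrawal ¥64 billion: non-bank counterparties' bank balances fall → −¥64B.
Net: 0 + 38 − 64 = -¥26 billion.

-¥26 billion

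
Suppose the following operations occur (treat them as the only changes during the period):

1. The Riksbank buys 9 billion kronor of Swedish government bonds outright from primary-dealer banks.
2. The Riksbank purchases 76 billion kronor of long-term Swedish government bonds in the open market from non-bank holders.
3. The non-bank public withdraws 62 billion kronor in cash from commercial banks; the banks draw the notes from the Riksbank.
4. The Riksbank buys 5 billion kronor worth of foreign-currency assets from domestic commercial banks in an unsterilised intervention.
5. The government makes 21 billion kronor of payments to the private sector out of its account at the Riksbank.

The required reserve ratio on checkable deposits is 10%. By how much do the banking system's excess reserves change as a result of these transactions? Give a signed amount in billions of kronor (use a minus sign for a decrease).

+45.5 billion

OMO purchase (from banks) 9 billion kronor: reserves +9B, deposits 0.
Asset purchase (from non-banks) 76 billion kronor: reserves +76B, deposits +76B.
Currency withdrawal 62 billion kronor: reserves −62B, deposits −62B.
FX purchase 5 billion kronor: reserves +5B, deposits 0.
Government spending 21 billion kronor: reserves +21B, deposits +21B.
Totals: Δreserves = +49B, Δdeposits = +35B.
Δrequired reserves = 10% × +35B = +3.5B.
Δexcess reserves = Δreserves − Δrequired = +49B − (+3.5B) = +45.5 billion.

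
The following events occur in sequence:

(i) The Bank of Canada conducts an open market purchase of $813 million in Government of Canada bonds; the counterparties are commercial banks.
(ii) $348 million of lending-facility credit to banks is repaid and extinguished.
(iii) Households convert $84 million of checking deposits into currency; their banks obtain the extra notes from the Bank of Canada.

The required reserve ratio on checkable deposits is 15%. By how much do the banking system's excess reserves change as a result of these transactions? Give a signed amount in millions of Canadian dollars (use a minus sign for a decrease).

+$393.6 million

OMO purchase (from banks) $813 million: reserves +$813M, deposits 0.
Discount-window repayment $348 million: reserves −$348M, deposits 0.
Currency withdrawal $84 million: reserves −$84M, deposits −$84M.
Totals: Δreserves = +$381M, Δdeposits = −$84M.
Δrequired reserves = 15% × −$84M = −$12.6M.
Δexcess reserves = Δreserves − Δrequired = +$381M − (−$12.6M) = +$393.6 million.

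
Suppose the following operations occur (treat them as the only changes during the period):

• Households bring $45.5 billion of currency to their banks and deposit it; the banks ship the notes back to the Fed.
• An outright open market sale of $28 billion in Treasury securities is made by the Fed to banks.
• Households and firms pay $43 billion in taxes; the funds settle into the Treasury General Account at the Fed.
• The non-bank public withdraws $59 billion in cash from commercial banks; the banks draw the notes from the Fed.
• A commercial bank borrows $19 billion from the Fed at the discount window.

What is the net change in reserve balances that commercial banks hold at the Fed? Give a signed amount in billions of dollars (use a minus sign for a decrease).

-$65.5 billion

Fed balance sheet:
  Assets:      Securities −$28B, Loans to banks +$19B
  Liabilities: Bank reserves −$65.5B, Currency in circulation +$13.5B, Government deposits +$43B
Commercial banking system:
  Assets:      Reserves at CB −$65.5B, Securities +$28B
  Liabilities: Checkable deposits −$56.5B, Borrowings from CB +$19B
So the change in reserve balances that commercial banks hold at the Fed is -$65.5 billion.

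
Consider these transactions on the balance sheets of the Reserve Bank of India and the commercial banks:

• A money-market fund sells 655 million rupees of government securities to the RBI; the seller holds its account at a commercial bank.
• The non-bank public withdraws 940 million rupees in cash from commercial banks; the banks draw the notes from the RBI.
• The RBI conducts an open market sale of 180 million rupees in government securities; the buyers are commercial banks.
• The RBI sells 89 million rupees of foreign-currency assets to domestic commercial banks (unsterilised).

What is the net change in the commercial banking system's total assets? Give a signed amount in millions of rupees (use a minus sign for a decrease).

-285 million

Asset purchase (from non-banks) 655 million rupees: bank balance sheets expand → +655M.
Currency withdrawal 940 million rupees: bank balance sheets shrink → −940M.
OMO sale (to banks) 180 million rupees: just an asset swap on bank balance sheets → 0.
FX sale 89 million rupees: just an asset swap on bank balance sheets → 0.
Net: 655 − 940 + 0 + 0 = -285 million.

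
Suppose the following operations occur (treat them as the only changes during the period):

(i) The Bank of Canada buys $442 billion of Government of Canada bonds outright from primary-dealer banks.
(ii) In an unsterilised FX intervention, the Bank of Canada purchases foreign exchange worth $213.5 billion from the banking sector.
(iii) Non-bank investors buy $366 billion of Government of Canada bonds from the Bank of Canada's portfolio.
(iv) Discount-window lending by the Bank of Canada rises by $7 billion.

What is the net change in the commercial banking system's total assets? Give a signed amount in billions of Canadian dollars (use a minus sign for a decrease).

-$359 billion

Bank of Canada balance sheet:
  Assets:      Securities +$76B, Loans to banks +$7B, Foreign assets +$213.5B
  Liabilities: Bank reserves +$296.5B
Commercial banking system:
  Assets:      Reserves at CB +$296.5B, Securities −$442B, Foreign assets −$213.5B
  Liabilities: Checkable deposits −$366B, Borrowings from CB +$7B
Change in total bank assets = -$359 billion.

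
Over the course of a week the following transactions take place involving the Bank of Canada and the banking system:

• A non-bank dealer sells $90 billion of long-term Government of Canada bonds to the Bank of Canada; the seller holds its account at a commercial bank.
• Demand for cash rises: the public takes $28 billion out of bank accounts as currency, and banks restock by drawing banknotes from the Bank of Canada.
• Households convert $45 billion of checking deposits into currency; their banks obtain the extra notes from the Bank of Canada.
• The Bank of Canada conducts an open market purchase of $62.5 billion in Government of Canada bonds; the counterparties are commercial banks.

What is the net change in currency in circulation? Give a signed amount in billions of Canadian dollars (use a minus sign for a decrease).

Bank of Canada balance sheet:
  Assets:      Securities +$152.5B
  Liabilities: Bank reserves +$79.5B, Currency in circulation +$73B
Commercial banking system:
  Assets:      Reserves at CB +$79.5B, Securities −$62.5B
  Liabilities: Checkable deposits +$17B
So the change in currency in circulation is +$73 billion.

+$73 billion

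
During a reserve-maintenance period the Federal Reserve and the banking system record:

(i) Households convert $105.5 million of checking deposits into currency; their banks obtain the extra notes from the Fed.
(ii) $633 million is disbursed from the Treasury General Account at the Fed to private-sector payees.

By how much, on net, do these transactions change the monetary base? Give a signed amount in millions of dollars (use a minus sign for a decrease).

Fed balance sheet:
  Assets:      no change
  Liabilities: Bank reserves +$527.5M, Currency in circulation +$105.5M, Government deposits −$633M
Commercial banking system:
  Assets:      Reserves at CB +$527.5M
  Liabilities: Checkable deposits +$527.5M
Monetary base = currency + reserves: +$105.5M + (+$527.5M) = +$633 million.

+$633 million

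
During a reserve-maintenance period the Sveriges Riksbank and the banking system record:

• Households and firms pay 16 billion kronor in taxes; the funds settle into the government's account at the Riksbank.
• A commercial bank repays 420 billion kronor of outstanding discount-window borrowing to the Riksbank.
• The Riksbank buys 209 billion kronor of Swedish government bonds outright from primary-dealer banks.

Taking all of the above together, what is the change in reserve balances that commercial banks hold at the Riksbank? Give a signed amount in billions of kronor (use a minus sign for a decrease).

Government account inflow 16 billion kronor: funds move from bank reserves into the government account → −16B.
Discount-window repayment 420 billion kronor: repayment is debited from reserves → −420B.
OMO purchase (from banks) 209 billion kronor: the Riksbank pays by crediting reserve accounts → +209B.
Net: −16 − 420 + 209 = -227 billion.

-227 billion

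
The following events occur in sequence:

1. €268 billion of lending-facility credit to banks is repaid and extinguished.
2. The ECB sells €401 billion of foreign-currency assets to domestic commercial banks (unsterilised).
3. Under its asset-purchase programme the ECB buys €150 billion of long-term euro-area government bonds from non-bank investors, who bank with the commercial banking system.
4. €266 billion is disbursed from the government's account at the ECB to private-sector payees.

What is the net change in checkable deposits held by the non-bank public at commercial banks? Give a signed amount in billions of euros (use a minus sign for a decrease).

+€416 billion

ECB balance sheet:
  Assets:      Securities +€150B, Loans to banks −€268B, Foreign assets −€401B
  Liabilities: Bank reserves −€253B, Government deposits −€266B
Commercial banking system:
  Assets:      Reserves at CB −€253B, Foreign assets +€401B
  Liabilities: Checkable deposits +€416B, Borrowings from CB −€268B
So the change in checkable deposits held by the non-bank public at commercial banks is +€416 billion.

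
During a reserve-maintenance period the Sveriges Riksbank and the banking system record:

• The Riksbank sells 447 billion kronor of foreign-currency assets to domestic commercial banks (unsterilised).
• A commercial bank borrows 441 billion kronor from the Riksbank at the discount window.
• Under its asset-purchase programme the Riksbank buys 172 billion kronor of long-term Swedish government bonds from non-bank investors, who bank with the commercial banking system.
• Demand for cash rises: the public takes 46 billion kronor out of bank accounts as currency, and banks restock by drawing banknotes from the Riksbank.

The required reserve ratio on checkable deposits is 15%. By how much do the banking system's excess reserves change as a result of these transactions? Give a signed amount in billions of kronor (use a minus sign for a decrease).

+101.1 billion

FX sale 447 billion kronor: reserves −447B, deposits 0.
Discount-window loan 441 billion kronor: reserves +441B, deposits 0.
Asset purchase (from non-banks) 172 billion kronor: reserves +172B, deposits +172B.
Currency withdrawal 46 billion kronor: reserves −46B, deposits −46B.
Totals: Δreserves = +120B, Δdeposits = +126B.
Δrequired reserves = 15% × +126B = +18.9B.
Δexcess reserves = Δreserves − Δrequired = +120B − (+18.9B) = +101.1 billion.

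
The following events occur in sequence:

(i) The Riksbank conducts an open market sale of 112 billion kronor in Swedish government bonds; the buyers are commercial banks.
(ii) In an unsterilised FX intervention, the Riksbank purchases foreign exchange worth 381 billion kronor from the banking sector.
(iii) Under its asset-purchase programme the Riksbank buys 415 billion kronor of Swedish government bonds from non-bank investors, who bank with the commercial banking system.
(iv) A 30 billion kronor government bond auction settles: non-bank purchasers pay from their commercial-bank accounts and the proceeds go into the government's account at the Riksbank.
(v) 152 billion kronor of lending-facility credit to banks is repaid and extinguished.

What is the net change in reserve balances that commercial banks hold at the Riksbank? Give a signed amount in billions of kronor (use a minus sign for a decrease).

OMO sale (to banks) 112 billion kronor: the buying banks pay out of their reserve balances → −112B.
FX purchase 381 billion kronor: the Riksbank pays by crediting reserve accounts → +381B.
Asset purchase (from non-banks) 415 billion kronor: the Riksbank pays by crediting reserve accounts → +415B.
Government account inflow 30 billion kronor: funds move from bank reserves into the government account → −30B.
Discount-window repayment 152 billion kronor: repayment is debited from reserves → −152B.
Net: −112 + 381 + 415 − 30 − 152 = +502 billion.

+502 billion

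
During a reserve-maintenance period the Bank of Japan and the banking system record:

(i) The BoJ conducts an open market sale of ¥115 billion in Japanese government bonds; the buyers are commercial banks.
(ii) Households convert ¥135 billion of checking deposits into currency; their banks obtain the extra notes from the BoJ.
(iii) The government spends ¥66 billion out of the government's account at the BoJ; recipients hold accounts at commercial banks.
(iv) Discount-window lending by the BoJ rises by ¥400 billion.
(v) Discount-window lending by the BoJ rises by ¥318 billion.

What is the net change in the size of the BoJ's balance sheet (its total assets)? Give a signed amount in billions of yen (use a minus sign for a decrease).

OMO sale (to banks) ¥115 billion: a BoJ asset is shed → −¥115B.
Currency withdrawal ¥135 billion: only the composition of liabilities changes → 0.
Government spending ¥66 billion: only the composition of liabilities changes → 0.
Discount-window loan ¥400 billion: a BoJ asset is acquired → +¥400B.
Discount-window loan ¥318 billion: a BoJ asset is acquired → +¥318B.
Net: −115 + 0 + 0 + 400 + 318 = +¥603 billion.

+¥603 billion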